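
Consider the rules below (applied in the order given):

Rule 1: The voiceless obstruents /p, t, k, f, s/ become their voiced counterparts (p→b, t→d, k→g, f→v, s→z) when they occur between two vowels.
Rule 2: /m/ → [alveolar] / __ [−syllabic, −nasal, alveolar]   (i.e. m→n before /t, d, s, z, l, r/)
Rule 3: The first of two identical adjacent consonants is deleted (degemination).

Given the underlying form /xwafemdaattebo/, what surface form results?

xwavendaatebo

Rule 1 (intervocalic voicing): /f/ is a voiceless obstruent between vowels /a/ and /e/, so it voices to [v]. /xwafemdaattebo/ → xwavemdaattebo.
Rule 2 (nasal place assimilation): /m/ precedes the alveolar consonant /d/, so it assimilates in place to [n]. /xwavemdaattebo/ → xwavendaattebo.
Rule 3 (degemination): /tt/ is a geminate; the first /t/ deletes. /xwavendaattebo/ → xwavendaatebo.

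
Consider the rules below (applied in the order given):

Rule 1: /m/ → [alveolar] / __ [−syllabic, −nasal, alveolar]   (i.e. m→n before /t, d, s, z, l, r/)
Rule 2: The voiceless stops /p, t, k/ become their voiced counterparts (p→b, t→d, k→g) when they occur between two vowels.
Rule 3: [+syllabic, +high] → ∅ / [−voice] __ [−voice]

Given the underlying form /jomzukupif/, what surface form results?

Rule 1 (nasal place assimilation): /m/ precedes the alveolar consonant /z/, so it assimilates in place to [n]. /jomzukupif/ → jonzukupif.
Rule 2 (intervocalic voicing): /k/ is a voiceless stop between vowels /u/ and /u/, so it voices to [g]. /p/ is a voiceless stop between vowels /u/ and /i/, so it voices to [b]. /jonzukupif/ → jonzugubif.
Rule 3 (high vowel syncope): no segment meets the environment; /jonzugubif/ is unchanged.

jonzugubif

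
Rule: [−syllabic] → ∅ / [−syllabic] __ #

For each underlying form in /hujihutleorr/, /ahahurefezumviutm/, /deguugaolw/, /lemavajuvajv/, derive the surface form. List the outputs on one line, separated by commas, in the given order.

/hujihutleorr/: /r/ is the second consonant of a word-final cluster /rr/, so it deletes. → [hujihutleor].
/ahahurefezumviutm/: /m/ is the second consonant of a word-final cluster /tm/, so it deletes. → [ahahurefezumviut].
/deguugaolw/: /w/ is the second consonant of a word-final cluster /lw/, so it deletes. → [deguugaol].
/lemavajuvajv/: /v/ is the second consonant of a word-final cluster /jv/, so it deletes. → [lemavajuvaj].

hujihutleor, ahahurefezumviut, deguugaol, lemavajuvaj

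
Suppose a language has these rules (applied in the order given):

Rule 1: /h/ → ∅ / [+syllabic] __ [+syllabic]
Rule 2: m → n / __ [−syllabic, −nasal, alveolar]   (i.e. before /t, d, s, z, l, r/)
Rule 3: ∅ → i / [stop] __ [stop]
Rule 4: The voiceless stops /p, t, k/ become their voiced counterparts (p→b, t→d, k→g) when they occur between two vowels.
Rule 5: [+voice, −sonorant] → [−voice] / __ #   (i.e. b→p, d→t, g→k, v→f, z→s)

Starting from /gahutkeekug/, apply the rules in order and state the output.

gaudigeeguk

Rule 1 (intervocalic h-deletion): /h/ occurs between vowels /a/ and /u/, so it deletes. /gahutkeekug/ → gautkeekug.
Rule 2 (nasal place assimilation): no segment meets the environment; /gautkeekug/ is unchanged.
Rule 3 (stop-cluster i-epenthesis): /t/ and /k/ form a stop–stop cluster, so [i] is inserted between them. /gautkeekug/ → gautikeekug.
Rule 4 (intervocalic voicing): /t/ is a voiceless stop between vowels /u/ and /i/, so it voices to [d]. /k/ is a voiceless stop between vowels /i/ and /e/, so it voices to [g]. /k/ is a voiceless stop between vowels /e/ and /u/, so it voices to [g]. /gautikeekug/ → gaudigeegug.
Rule 5 (final devoicing): /g/ is a voiced obstruent in word-final position, so it devoices to [k]. /gaudigeegug/ → gaudigeeguk.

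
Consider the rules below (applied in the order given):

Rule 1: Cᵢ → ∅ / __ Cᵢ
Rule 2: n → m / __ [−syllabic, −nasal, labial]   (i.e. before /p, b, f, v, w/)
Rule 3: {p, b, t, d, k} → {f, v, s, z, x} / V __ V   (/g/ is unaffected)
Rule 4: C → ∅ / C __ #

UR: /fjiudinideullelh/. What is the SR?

fjiuzinizeulel

Rule 1 (degemination): /ll/ is a geminate; the first /l/ deletes. /fjiudinideullelh/ → fjiudinideulelh.
Rule 2 (nasal place assimilation): no segment meets the environment; /fjiudinideulelh/ is unchanged.
Rule 3 (intervocalic spirantization): /d/ is a stop between vowels /u/ and /i/, so it spirantizes to the fricative [z]. /d/ is a stop between vowels /i/ and /e/, so it spirantizes to the fricative [z]. /fjiudinideulelh/ → fjiuzinizeulelh.
Rule 4 (final cluster simplification): /h/ is the second consonant of a word-final cluster /lh/, so it deletes. /fjiuzinizeulelh/ → fjiuzinizeulel.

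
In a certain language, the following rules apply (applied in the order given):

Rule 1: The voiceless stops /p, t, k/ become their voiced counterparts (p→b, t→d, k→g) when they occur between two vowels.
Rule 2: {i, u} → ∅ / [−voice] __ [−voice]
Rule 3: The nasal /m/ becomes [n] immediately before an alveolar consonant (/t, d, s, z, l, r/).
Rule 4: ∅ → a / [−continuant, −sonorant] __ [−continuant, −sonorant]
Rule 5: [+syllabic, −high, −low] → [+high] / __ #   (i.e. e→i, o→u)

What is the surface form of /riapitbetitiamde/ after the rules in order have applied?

Rule 1 (intervocalic voicing): /p/ is a voiceless stop between vowels /a/ and /i/, so it voices to [b]. /t/ is a voiceless stop between vowels /e/ and /i/, so it voices to [d]. /t/ is a voiceless stop between vowels /i/ and /i/, so it voices to [d]. /riapitbetitiamde/ → riabitbedidiamde.
Rule 2 (high vowel syncope): no segment meets the environment; /riabitbedidiamde/ is unchanged.
Rule 3 (nasal place assimilation): /m/ precedes the alveolar consonant /d/, so it assimilates in place to [n]. /riabitbedidiamde/ → riabitbedidiande.
Rule 4 (stop-cluster a-epenthesis): /t/ and /b/ form a stop–stop cluster, so [a] is inserted between them. /riabitbedidiande/ → riabitabedidiande.
Rule 5 (final vowel raising): /e/ is a mid vowel in word-final position, so it raises to [i]. /riabitabedidiande/ → riabitabedidiandi.

riabitabedidiandi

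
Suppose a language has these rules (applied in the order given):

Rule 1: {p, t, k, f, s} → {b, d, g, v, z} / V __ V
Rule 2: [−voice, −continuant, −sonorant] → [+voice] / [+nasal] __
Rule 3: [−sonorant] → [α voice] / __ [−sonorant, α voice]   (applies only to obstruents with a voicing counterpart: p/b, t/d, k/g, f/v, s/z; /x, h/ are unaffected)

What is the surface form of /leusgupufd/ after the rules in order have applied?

Rule 1 (intervocalic voicing): /p/ is a voiceless obstruent between vowels /u/ and /u/, so it voices to [b]. /leusgupufd/ → leusgubufd.
Rule 2 (post-nasal voicing): no segment meets the environment; /leusgubufd/ is unchanged.
Rule 3 (regressive voicing assimilation): /s/ precedes the voiced obstruent /g/, so it voices to [z] by assimilation. /f/ precedes the voiced obstruent /d/, so it voices to [v] by assimilation. /leusgubufd/ → leuzgubuvd.

leuzgubuvd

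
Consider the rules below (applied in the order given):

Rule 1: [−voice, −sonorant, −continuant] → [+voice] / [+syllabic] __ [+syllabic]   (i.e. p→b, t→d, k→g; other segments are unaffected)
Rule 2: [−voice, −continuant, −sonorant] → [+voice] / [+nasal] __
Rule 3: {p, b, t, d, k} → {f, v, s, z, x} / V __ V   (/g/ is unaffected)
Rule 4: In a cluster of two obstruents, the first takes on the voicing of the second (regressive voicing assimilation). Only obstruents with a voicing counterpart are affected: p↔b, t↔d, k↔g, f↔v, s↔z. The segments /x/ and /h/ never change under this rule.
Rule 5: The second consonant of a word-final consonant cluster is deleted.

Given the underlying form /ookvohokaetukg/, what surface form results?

oogvohogaezug

Rule 1 (intervocalic voicing): /k/ is a voiceless stop between vowels /o/ and /a/, so it voices to [g]. /t/ is a voiceless stop between vowels /e/ and /u/, so it voices to [d]. /ookvohokaetukg/ → ookvohogaedukg.
Rule 2 (post-nasal voicing): no segment meets the environment; /ookvohogaedukg/ is unchanged.
Rule 3 (intervocalic spirantization): /d/ is a stop between vowels /e/ and /u/, so it spirantizes to the fricative [z]. /ookvohogaedukg/ → ookvohogaezukg.
Rule 4 (regressive voicing assimilation): /k/ precedes the voiced obstruent /v/, so it voices to [g] by assimilation. /k/ precedes the voiced obstruent /g/, so it voices to [g] by assimilation. /ookvohogaezukg/ → oogvohogaezugg.
Rule 5 (final cluster simplification): /g/ is the second consonant of a word-final cluster /gg/, so it deletes. /oogvohogaezugg/ → oogvohogaezug.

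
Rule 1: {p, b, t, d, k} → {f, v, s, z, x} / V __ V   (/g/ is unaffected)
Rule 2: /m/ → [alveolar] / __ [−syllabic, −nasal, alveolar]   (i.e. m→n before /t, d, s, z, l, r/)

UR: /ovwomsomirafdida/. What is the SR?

ovwonsomirafdiza

Rule 1 (intervocalic spirantization): /d/ is a stop between vowels /i/ and /a/, so it spirantizes to the fricative [z]. /ovwomsomirafdida/ → ovwomsomirafdiza.
Rule 2 (nasal place assimilation): /m/ precedes the alveolar consonant /s/, so it assimilates in place to [n]. /ovwomsomirafdiza/ → ovwonsomirafdiza.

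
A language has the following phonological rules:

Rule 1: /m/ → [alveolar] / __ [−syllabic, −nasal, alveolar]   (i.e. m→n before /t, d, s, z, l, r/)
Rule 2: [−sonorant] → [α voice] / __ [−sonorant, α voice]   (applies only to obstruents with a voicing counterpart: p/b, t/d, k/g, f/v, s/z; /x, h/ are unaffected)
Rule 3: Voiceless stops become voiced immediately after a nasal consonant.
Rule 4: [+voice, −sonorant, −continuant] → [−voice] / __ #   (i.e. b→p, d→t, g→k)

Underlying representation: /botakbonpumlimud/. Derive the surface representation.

Rule 1 (nasal place assimilation): /m/ precedes the alveolar consonant /l/, so it assimilates in place to [n]. /botakbonpumlimud/ → botakbonpunlimud.
Rule 2 (regressive voicing assimilation): /k/ precedes the voiced obstruent /b/, so it voices to [g] by assimilation. /botakbonpunlimud/ → botagbonpunlimud.
Rule 3 (post-nasal voicing): /p/ is a voiceless stop immediately after the nasal /n/, so it voices to [b]. /botagbonpunlimud/ → botagbonbunlimud.
Rule 4 (final devoicing): /d/ is a voiced stop in word-final position, so it devoices to [t]. /botagbonbunlimud/ → botagbonbunlimut.

botagbonbunlimut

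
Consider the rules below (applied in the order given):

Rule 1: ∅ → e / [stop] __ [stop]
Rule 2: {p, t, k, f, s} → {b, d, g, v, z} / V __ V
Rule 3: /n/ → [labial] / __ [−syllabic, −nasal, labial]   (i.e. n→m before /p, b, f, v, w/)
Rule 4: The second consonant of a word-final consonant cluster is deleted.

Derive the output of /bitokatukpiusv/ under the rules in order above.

bidogadugebius

Rule 1 (stop-cluster e-epenthesis): /k/ and /p/ form a stop–stop cluster, so [e] is inserted between them. /bitokatukpiusv/ → bitokatukepiusv.
Rule 2 (intervocalic voicing): /t/ is a voiceless obstruent between vowels /i/ and /o/, so it voices to [d]. /k/ is a voiceless obstruent between vowels /o/ and /a/, so it voices to [g]. /t/ is a voiceless obstruent between vowels /a/ and /u/, so it voices to [d]. /k/ is a voiceless obstruent between vowels /u/ and /e/, so it voices to [g]. /p/ is a voiceless obstruent between vowels /e/ and /i/, so it voices to [b]. /bitokatukepiusv/ → bidogadugebiusv.
Rule 3 (nasal place assimilation): no segment meets the environment; /bidogadugebiusv/ is unchanged.
Rule 4 (final cluster simplification): /v/ is the second consonant of a word-final cluster /sv/, so it deletes. /bidogadugebiusv/ → bidogadugebius.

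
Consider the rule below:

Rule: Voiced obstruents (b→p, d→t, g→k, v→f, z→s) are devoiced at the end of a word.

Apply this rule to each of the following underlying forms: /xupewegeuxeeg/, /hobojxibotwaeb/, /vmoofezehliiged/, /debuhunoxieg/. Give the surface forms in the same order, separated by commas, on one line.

xupewegeuxeek, hobojxibotwaep, vmoofezehliiget, debuhunoxiek

/xupewegeuxeeg/: /g/ is a voiced obstruent in word-final position, so it devoices to [k]. → [xupewegeuxeek].
/hobojxibotwaeb/: /b/ is a voiced obstruent in word-final position, so it devoices to [p]. → [hobojxibotwaep].
/vmoofezehliiged/: /d/ is a voiced obstruent in word-final position, so it devoices to [t]. → [vmoofezehliiget].
/debuhunoxieg/: /g/ is a voiced obstruent in word-final position, so it devoices to [k]. → [debuhunoxiek].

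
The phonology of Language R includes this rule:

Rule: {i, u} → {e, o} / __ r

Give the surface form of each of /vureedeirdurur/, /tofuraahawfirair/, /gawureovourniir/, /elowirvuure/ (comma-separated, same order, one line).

/vureedeirdurur/: /u/ is a high vowel immediately before /r/, so it lowers to [o]. /i/ is a high vowel immediately before /r/, so it lowers to [e]. /u/ is a high vowel immediately before /r/, so it lowers to [o]. /u/ is a high vowel immediately before /r/, so it lowers to [o]. → [voreedeerdoror].
/tofuraahawfirair/: /u/ is a high vowel immediately before /r/, so it lowers to [o]. /i/ is a high vowel immediately before /r/, so it lowers to [e]. /i/ is a high vowel immediately before /r/, so it lowers to [e]. → [toforaahawferaer].
/gawureovourniir/: /u/ is a high vowel immediately before /r/, so it lowers to [o]. /u/ is a high vowel immediately before /r/, so it lowers to [o]. /i/ is a high vowel immediately before /r/, so it lowers to [e]. → [gaworeovoornier].
/elowirvuure/: /i/ is a high vowel immediately before /r/, so it lowers to [e]. /u/ is a high vowel immediately before /r/, so it lowers to [o]. → [elowervuore].

voreedeerdoror, toforaahawferaer, gaworeovoornier, elowervuore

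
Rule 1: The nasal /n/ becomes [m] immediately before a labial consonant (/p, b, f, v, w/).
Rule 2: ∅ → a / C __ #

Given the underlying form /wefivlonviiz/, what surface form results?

wefivlomviiza

Rule 1 (nasal place assimilation): /n/ precedes the labial consonant /v/, so it assimilates in place to [m]. /wefivlonviiz/ → wefivlomviiz.
Rule 2 (final a-epenthesis): the form ends in the consonant /z/, so [a] is inserted word-finally. /wefivlomviiz/ → wefivlomviiza.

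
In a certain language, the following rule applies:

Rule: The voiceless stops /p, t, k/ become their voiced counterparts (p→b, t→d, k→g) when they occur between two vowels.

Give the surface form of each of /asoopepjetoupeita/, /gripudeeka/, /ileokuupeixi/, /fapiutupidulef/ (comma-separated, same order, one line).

/asoopepjetoupeita/: /p/ is a voiceless stop between vowels /o/ and /e/, so it voices to [b]. /t/ is a voiceless stop between vowels /e/ and /o/, so it voices to [d]. /p/ is a voiceless stop between vowels /u/ and /e/, so it voices to [b]. /t/ is a voiceless stop between vowels /i/ and /a/, so it voices to [d]. → [asoobepjedoubeida].
/gripudeeka/: /p/ is a voiceless stop between vowels /i/ and /u/, so it voices to [b]. /k/ is a voiceless stop between vowels /e/ and /a/, so it voices to [g]. → [gribudeega].
/ileokuupeixi/: /k/ is a voiceless stop between vowels /o/ and /u/, so it voices to [g]. /p/ is a voiceless stop between vowels /u/ and /e/, so it voices to [b]. → [ileoguubeixi].
/fapiutupidulef/: /p/ is a voiceless stop between vowels /a/ and /i/, so it voices to [b]. /t/ is a voiceless stop between vowels /u/ and /u/, so it voices to [d]. /p/ is a voiceless stop between vowels /u/ and /i/, so it voices to [b]. → [fabiudubidulef].

asoobepjedoubeida, gribudeega, ileoguubeixi, fabiudubidulef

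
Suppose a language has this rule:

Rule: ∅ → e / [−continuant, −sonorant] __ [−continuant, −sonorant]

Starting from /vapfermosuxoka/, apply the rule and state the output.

No segment of /vapfermosuxoka/ meets the structural description of the rule, so the form surfaces unchanged.

vapfermosuxoka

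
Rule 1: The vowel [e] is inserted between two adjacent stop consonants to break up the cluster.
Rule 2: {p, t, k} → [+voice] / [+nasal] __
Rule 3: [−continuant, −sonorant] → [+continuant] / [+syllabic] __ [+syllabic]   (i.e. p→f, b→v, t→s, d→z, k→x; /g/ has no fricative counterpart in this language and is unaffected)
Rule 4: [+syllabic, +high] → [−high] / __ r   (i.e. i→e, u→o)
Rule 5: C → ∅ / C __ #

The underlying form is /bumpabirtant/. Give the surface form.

bumbavertan

Rule 1 (stop-cluster e-epenthesis): no segment meets the environment; /bumpabirtant/ is unchanged.
Rule 2 (post-nasal voicing): /p/ is a voiceless stop immediately after the nasal /m/, so it voices to [b]. /t/ is a voiceless stop immediately after the nasal /n/, so it voices to [d]. /bumpabirtant/ → bumbabirtand.
Rule 3 (intervocalic spirantization): /b/ is a stop between vowels /a/ and /i/, so it spirantizes to the fricative [v]. /bumbabirtand/ → bumbavirtand.
Rule 4 (pre-rhotic lowering): /i/ is a high vowel immediately before /r/, so it lowers to [e]. /bumbavirtand/ → bumbavertand.
Rule 5 (final cluster simplification): /d/ is the second consonant of a word-final cluster /nd/, so it deletes. /bumbavertand/ → bumbavertan.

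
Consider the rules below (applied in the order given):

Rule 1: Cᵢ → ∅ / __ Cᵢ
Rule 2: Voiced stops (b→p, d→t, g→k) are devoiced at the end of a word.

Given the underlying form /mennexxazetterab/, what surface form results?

menexazeterap

Rule 1 (degemination): /nn/ is a geminate; the first /n/ deletes. /xx/ is a geminate; the first /x/ deletes. /tt/ is a geminate; the first /t/ deletes. /mennexxazetterab/ → menexazeterab.
Rule 2 (final devoicing): /b/ is a voiced stop in word-final position, so it devoices to [p]. /menexazeterab/ → menexazeterap.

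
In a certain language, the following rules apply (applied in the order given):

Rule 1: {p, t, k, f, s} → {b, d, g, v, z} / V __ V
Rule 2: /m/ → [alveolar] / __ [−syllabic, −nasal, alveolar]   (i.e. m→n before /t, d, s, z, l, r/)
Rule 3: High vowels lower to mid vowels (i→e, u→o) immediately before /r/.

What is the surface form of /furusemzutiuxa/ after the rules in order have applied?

Rule 1 (intervocalic voicing): /s/ is a voiceless obstruent between vowels /u/ and /e/, so it voices to [z]. /t/ is a voiceless obstruent between vowels /u/ and /i/, so it voices to [d]. /furusemzutiuxa/ → furuzemzudiuxa.
Rule 2 (nasal place assimilation): /m/ precedes the alveolar consonant /z/, so it assimilates in place to [n]. /furuzemzudiuxa/ → furuzenzudiuxa.
Rule 3 (pre-rhotic lowering): /u/ is a high vowel immediately before /r/, so it lowers to [o]. /furuzenzudiuxa/ → foruzenzudiuxa.

foruzenzudiuxa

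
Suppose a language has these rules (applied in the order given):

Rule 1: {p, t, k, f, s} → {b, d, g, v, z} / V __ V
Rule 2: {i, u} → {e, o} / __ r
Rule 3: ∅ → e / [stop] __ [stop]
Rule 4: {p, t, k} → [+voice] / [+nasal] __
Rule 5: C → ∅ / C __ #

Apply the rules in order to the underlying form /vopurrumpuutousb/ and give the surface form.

voborrumbuudous

Rule 1 (intervocalic voicing): /p/ is a voiceless obstruent between vowels /o/ and /u/, so it voices to [b]. /t/ is a voiceless obstruent between vowels /u/ and /o/, so it voices to [d]. /vopurrumpuutousb/ → voburrumpuudousb.
Rule 2 (pre-rhotic lowering): /u/ is a high vowel immediately before /r/, so it lowers to [o]. /voburrumpuudousb/ → voborrumpuudousb.
Rule 3 (stop-cluster e-epenthesis): no segment meets the environment; /voborrumpuudousb/ is unchanged.
Rule 4 (post-nasal voicing): /p/ is a voiceless stop immediately after the nasal /m/, so it voices to [b]. /voborrumpuudousb/ → voborrumbuudousb.
Rule 5 (final cluster simplification): /b/ is the second consonant of a word-final cluster /sb/, so it deletes. /voborrumbuudousb/ → voborrumbuudous.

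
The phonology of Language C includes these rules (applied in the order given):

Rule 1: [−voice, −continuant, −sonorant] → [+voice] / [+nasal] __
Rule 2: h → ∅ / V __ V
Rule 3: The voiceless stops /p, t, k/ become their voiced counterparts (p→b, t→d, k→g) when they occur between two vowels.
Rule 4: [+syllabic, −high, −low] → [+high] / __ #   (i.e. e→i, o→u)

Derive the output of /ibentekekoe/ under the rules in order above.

ibendegegoi

Rule 1 (post-nasal voicing): /t/ is a voiceless stop immediately after the nasal /n/, so it voices to [d]. /ibentekekoe/ → ibendekekoe.
Rule 2 (intervocalic h-deletion): no segment meets the environment; /ibendekekoe/ is unchanged.
Rule 3 (intervocalic voicing): /k/ is a voiceless stop between vowels /e/ and /e/, so it voices to [g]. /k/ is a voiceless stop between vowels /e/ and /o/, so it voices to [g]. /ibendekekoe/ → ibendegegoe.
Rule 4 (final vowel raising): /e/ is a mid vowel in word-final position, so it raises to [i]. /ibendegegoe/ → ibendegegoi.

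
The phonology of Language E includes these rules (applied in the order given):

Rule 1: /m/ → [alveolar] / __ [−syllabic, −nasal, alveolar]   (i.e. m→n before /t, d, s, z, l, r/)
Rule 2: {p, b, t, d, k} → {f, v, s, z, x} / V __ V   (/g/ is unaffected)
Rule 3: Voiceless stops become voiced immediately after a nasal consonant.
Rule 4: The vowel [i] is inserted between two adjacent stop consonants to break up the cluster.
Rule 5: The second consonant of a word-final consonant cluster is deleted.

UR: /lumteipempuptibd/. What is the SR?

lundeifembupitibid

Rule 1 (nasal place assimilation): /m/ precedes the alveolar consonant /t/, so it assimilates in place to [n]. /lumteipempuptibd/ → lunteipempuptibd.
Rule 2 (intervocalic spirantization): /p/ is a stop between vowels /i/ and /e/, so it spirantizes to the fricative [f]. /lunteipempuptibd/ → lunteifempuptibd.
Rule 3 (post-nasal voicing): /t/ is a voiceless stop immediately after the nasal /n/, so it voices to [d]. /p/ is a voiceless stop immediately after the nasal /m/, so it voices to [b]. /lunteifempuptibd/ → lundeifembuptibd.
Rule 4 (stop-cluster i-epenthesis): /p/ and /t/ form a stop–stop cluster, so [i] is inserted between them. /b/ and /d/ form a stop–stop cluster, so [i] is inserted between them. /lundeifembuptibd/ → lundeifembupitibid.
Rule 5 (final cluster simplification): no segment meets the environment; /lundeifembupitibid/ is unchanged.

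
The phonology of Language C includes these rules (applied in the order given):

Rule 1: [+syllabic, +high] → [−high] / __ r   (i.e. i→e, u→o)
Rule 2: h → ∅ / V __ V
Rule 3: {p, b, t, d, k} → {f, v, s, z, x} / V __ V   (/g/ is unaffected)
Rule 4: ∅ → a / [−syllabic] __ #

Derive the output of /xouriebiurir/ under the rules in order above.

Rule 1 (pre-rhotic lowering): /u/ is a high vowel immediately before /r/, so it lowers to [o]. /u/ is a high vowel immediately before /r/, so it lowers to [o]. /i/ is a high vowel immediately before /r/, so it lowers to [e]. /xouriebiurir/ → xooriebiorer.
Rule 2 (intervocalic h-deletion): no segment meets the environment; /xooriebiorer/ is unchanged.
Rule 3 (intervocalic spirantization): /b/ is a stop between vowels /e/ and /i/, so it spirantizes to the fricative [v]. /xooriebiorer/ → xoorieviorer.
Rule 4 (final a-epenthesis): the form ends in the consonant /r/, so [a] is inserted word-finally. /xoorieviorer/ → xoorieviorera.

xoorieviorera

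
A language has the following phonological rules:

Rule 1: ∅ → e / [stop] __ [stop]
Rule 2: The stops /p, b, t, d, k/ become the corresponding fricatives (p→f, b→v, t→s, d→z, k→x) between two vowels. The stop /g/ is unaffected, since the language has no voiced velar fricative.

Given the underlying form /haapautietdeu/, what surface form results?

Rule 1 (stop-cluster e-epenthesis): /t/ and /d/ form a stop–stop cluster, so [e] is inserted between them. /haapautietdeu/ → haapautietedeu.
Rule 2 (intervocalic spirantization): /p/ is a stop between vowels /a/ and /a/, so it spirantizes to the fricative [f]. /t/ is a stop between vowels /u/ and /i/, so it spirantizes to the fricative [s]. /t/ is a stop between vowels /e/ and /e/, so it spirantizes to the fricative [s]. /d/ is a stop between vowels /e/ and /e/, so it spirantizes to the fricative [z]. /haapautietedeu/ → haafausiesezeu.

haafausiesezeu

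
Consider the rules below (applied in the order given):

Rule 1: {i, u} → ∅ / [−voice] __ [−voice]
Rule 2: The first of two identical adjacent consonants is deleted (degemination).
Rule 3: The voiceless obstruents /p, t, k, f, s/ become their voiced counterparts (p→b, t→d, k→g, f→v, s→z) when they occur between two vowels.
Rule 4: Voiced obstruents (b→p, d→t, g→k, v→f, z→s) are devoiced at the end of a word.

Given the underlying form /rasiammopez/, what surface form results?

raziamobes

Rule 1 (high vowel syncope): no segment meets the environment; /rasiammopez/ is unchanged.
Rule 2 (degemination): /mm/ is a geminate; the first /m/ deletes. /rasiammopez/ → rasiamopez.
Rule 3 (intervocalic voicing): /s/ is a voiceless obstruent between vowels /a/ and /i/, so it voices to [z]. /p/ is a voiceless obstruent between vowels /o/ and /e/, so it voices to [b]. /rasiamopez/ → raziamobez.
Rule 4 (final devoicing): /z/ is a voiced obstruent in word-final position, so it devoices to [s]. /raziamobez/ → raziamobes.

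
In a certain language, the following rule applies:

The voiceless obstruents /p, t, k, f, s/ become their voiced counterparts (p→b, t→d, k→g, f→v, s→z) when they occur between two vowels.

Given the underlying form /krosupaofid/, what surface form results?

krozubaovid

/s/ is a voiceless obstruent between vowels /o/ and /u/, so it voices to [z].
/p/ is a voiceless obstruent between vowels /u/ and /a/, so it voices to [b].
/f/ is a voiceless obstruent between vowels /o/ and /i/, so it voices to [v].
Surface form: [krozubaovid].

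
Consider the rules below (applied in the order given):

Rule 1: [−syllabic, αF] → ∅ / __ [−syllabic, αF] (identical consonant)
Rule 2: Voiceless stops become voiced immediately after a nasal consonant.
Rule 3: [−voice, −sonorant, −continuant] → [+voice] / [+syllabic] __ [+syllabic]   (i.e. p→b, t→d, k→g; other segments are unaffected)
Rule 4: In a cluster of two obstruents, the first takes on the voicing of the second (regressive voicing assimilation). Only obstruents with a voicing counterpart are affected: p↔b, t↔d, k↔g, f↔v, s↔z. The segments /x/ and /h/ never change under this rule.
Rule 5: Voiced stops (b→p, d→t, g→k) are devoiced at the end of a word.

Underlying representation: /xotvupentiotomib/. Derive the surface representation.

xodvubendiodomip

Rule 1 (degemination): no segment meets the environment; /xotvupentiotomib/ is unchanged.
Rule 2 (post-nasal voicing): /t/ is a voiceless stop immediately after the nasal /n/, so it voices to [d]. /xotvupentiotomib/ → xotvupendiotomib.
Rule 3 (intervocalic voicing): /p/ is a voiceless stop between vowels /u/ and /e/, so it voices to [b]. /t/ is a voiceless stop between vowels /o/ and /o/, so it voices to [d]. /xotvupendiotomib/ → xotvubendiodomib.
Rule 4 (regressive voicing assimilation): /t/ precedes the voiced obstruent /v/, so it voices to [d] by assimilation. /xotvubendiodomib/ → xodvubendiodomib.
Rule 5 (final devoicing): /b/ is a voiced stop in word-final position, so it devoices to [p]. /xodvubendiodomib/ → xodvubendiodomip.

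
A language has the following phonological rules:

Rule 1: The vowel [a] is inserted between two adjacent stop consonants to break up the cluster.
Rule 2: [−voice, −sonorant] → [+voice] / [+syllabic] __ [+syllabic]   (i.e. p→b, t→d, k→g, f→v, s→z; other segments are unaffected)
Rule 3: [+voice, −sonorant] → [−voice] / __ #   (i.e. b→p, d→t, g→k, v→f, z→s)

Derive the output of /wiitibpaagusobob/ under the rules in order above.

Rule 1 (stop-cluster a-epenthesis): /b/ and /p/ form a stop–stop cluster, so [a] is inserted between them. /wiitibpaagusobob/ → wiitibapaagusobob.
Rule 2 (intervocalic voicing): /t/ is a voiceless obstruent between vowels /i/ and /i/, so it voices to [d]. /p/ is a voiceless obstruent between vowels /a/ and /a/, so it voices to [b]. /s/ is a voiceless obstruent between vowels /u/ and /o/, so it voices to [z]. /wiitibapaagusobob/ → wiidibabaaguzobob.
Rule 3 (final devoicing): /b/ is a voiced obstruent in word-final position, so it devoices to [p]. /wiidibabaaguzobob/ → wiidibabaaguzobop.

wiidibabaaguzobop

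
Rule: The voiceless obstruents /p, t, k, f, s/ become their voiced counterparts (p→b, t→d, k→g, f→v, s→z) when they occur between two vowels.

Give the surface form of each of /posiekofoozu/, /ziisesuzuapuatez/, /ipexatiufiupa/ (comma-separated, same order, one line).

/posiekofoozu/: /s/ is a voiceless obstruent between vowels /o/ and /i/, so it voices to [z]. /k/ is a voiceless obstruent between vowels /e/ and /o/, so it voices to [g]. /f/ is a voiceless obstruent between vowels /o/ and /o/, so it voices to [v]. → [poziegovoozu].
/ziisesuzuapuatez/: /s/ is a voiceless obstruent between vowels /i/ and /e/, so it voices to [z]. /s/ is a voiceless obstruent between vowels /e/ and /u/, so it voices to [z]. /p/ is a voiceless obstruent between vowels /a/ and /u/, so it voices to [b]. /t/ is a voiceless obstruent between vowels /a/ and /e/, so it voices to [d]. → [ziizezuzuabuadez].
/ipexatiufiupa/: /p/ is a voiceless obstruent between vowels /i/ and /e/, so it voices to [b]. /t/ is a voiceless obstruent between vowels /a/ and /i/, so it voices to [d]. /f/ is a voiceless obstruent between vowels /u/ and /i/, so it voices to [v]. /p/ is a voiceless obstruent between vowels /u/ and /a/, so it voices to [b]. → [ibexadiuviuba].

poziegovoozu, ziizezuzuabuadez, ibexadiuviuba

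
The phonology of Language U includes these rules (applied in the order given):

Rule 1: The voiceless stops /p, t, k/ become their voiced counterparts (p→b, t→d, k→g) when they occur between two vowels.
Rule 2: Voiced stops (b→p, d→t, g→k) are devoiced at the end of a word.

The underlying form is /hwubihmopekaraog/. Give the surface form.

Rule 1 (intervocalic voicing): /p/ is a voiceless stop between vowels /o/ and /e/, so it voices to [b]. /k/ is a voiceless stop between vowels /e/ and /a/, so it voices to [g]. /hwubihmopekaraog/ → hwubihmobegaraog.
Rule 2 (final devoicing): /g/ is a voiced stop in word-final position, so it devoices to [k]. /hwubihmobegaraog/ → hwubihmobegaraok.

hwubihmobegaraok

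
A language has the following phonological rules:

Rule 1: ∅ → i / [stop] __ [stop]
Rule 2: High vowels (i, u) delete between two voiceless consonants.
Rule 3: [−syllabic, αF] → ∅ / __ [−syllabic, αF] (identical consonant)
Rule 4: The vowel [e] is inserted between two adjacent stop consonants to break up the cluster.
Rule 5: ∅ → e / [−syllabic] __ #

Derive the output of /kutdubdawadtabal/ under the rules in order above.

ketidubidawaditabale

Rule 1 (stop-cluster i-epenthesis): /t/ and /d/ form a stop–stop cluster, so [i] is inserted between them. /b/ and /d/ form a stop–stop cluster, so [i] is inserted between them. /d/ and /t/ form a stop–stop cluster, so [i] is inserted between them. /kutdubdawadtabal/ → kutidubidawaditabal.
Rule 2 (high vowel syncope): /u/ is a high vowel flanked by voiceless consonants /k/ and /t/, so it deletes. /kutidubidawaditabal/ → ktidubidawaditabal.
Rule 3 (degemination): no segment meets the environment; /ktidubidawaditabal/ is unchanged.
Rule 4 (stop-cluster e-epenthesis): /k/ and /t/ form a stop–stop cluster, so [e] is inserted between them. /ktidubidawaditabal/ → ketidubidawaditabal.
Rule 5 (final e-epenthesis): the form ends in the consonant /l/, so [e] is inserted word-finally. /ketidubidawaditabal/ → ketidubidawaditabale.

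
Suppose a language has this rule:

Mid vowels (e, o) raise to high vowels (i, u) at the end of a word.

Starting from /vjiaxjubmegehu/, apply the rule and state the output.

No segment of /vjiaxjubmegehu/ meets the structural description of the rule, so the form surfaces unchanged.

vjiaxjubmegehu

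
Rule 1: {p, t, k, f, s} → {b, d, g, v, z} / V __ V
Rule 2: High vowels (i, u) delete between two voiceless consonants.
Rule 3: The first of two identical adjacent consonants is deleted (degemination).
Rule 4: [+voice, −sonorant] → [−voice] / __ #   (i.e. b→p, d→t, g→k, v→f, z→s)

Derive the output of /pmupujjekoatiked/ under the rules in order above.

pmubujegoadiget

Rule 1 (intervocalic voicing): /p/ is a voiceless obstruent between vowels /u/ and /u/, so it voices to [b]. /k/ is a voiceless obstruent between vowels /e/ and /o/, so it voices to [g]. /t/ is a voiceless obstruent between vowels /a/ and /i/, so it voices to [d]. /k/ is a voiceless obstruent between vowels /i/ and /e/, so it voices to [g]. /pmupujjekoatiked/ → pmubujjegoadiged.
Rule 2 (high vowel syncope): no segment meets the environment; /pmubujjegoadiged/ is unchanged.
Rule 3 (degemination): /jj/ is a geminate; the first /j/ deletes. /pmubujjegoadiged/ → pmubujegoadiged.
Rule 4 (final devoicing): /d/ is a voiced obstruent in word-final position, so it devoices to [t]. /pmubujegoadiged/ → pmubujegoadiget.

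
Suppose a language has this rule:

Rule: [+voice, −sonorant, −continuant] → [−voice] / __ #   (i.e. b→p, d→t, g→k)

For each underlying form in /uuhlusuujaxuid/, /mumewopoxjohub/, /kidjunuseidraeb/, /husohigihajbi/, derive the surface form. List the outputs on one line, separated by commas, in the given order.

uuhlusuujaxuit, mumewopoxjohup, kidjunuseidraep, husohigihajbi

/uuhlusuujaxuid/: /d/ is a voiced stop in word-final position, so it devoices to [t]. → [uuhlusuujaxuit].
/mumewopoxjohub/: /b/ is a voiced stop in word-final position, so it devoices to [p]. → [mumewopoxjohup].
/kidjunuseidraeb/: /b/ is a voiced stop in word-final position, so it devoices to [p]. → [kidjunuseidraep].
/husohigihajbi/: the rule's environment is not met; surfaces unchanged as [husohigihajbi].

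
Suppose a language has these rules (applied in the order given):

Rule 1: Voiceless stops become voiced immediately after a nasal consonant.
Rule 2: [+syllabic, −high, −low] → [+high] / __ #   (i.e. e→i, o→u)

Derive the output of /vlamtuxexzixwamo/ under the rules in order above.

vlamduxexzixwamu

Rule 1 (post-nasal voicing): /t/ is a voiceless stop immediately after the nasal /m/, so it voices to [d]. /vlamtuxexzixwamo/ → vlamduxexzixwamo.
Rule 2 (final vowel raising): /o/ is a mid vowel in word-final position, so it raises to [u]. /vlamduxexzixwamo/ → vlamduxexzixwamu.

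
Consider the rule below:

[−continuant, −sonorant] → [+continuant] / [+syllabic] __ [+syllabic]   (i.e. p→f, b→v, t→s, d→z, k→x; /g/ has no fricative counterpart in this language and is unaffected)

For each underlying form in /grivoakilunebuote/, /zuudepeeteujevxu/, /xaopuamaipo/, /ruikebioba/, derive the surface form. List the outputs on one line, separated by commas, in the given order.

/grivoakilunebuote/: /k/ is a stop between vowels /a/ and /i/, so it spirantizes to the fricative [x]. /b/ is a stop between vowels /e/ and /u/, so it spirantizes to the fricative [v]. /t/ is a stop between vowels /o/ and /e/, so it spirantizes to the fricative [s]. → [grivoaxilunevuose].
/zuudepeeteujevxu/: /d/ is a stop between vowels /u/ and /e/, so it spirantizes to the fricative [z]. /p/ is a stop between vowels /e/ and /e/, so it spirantizes to the fricative [f]. /t/ is a stop between vowels /e/ and /e/, so it spirantizes to the fricative [s]. → [zuuzefeeseujevxu].
/xaopuamaipo/: /p/ is a stop between vowels /o/ and /u/, so it spirantizes to the fricative [f]. /p/ is a stop between vowels /i/ and /o/, so it spirantizes to the fricative [f]. → [xaofuamaifo].
/ruikebioba/: /k/ is a stop between vowels /i/ and /e/, so it spirantizes to the fricative [x]. /b/ is a stop between vowels /e/ and /i/, so it spirantizes to the fricative [v]. /b/ is a stop between vowels /o/ and /a/, so it spirantizes to the fricative [v]. → [ruixeviova].

grivoaxilunevuose, zuuzefeeseujevxu, xaofuamaifo, ruixeviova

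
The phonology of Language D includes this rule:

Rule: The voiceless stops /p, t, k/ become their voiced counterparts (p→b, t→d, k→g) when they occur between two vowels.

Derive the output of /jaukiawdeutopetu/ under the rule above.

/k/ is a voiceless stop between vowels /u/ and /i/, so it voices to [g].
/t/ is a voiceless stop between vowels /u/ and /o/, so it voices to [d].
/p/ is a voiceless stop between vowels /o/ and /e/, so it voices to [b].
/t/ is a voiceless stop between vowels /e/ and /u/, so it voices to [d].
Surface form: [jaugiawdeudobedu].

jaugiawdeudobedu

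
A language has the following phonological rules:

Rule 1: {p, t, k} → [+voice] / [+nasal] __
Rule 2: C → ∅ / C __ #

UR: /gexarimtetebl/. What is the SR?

Rule 1 (post-nasal voicing): /t/ is a voiceless stop immediately after the nasal /m/, so it voices to [d]. /gexarimtetebl/ → gexarimdetebl.
Rule 2 (final cluster simplification): /l/ is the second consonant of a word-final cluster /bl/, so it deletes. /gexarimdetebl/ → gexarimdeteb.

gexarimdeteb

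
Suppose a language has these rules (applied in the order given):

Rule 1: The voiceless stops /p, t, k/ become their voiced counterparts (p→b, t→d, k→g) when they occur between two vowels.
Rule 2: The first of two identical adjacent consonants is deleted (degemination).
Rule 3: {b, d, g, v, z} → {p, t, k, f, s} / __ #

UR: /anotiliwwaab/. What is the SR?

anodiliwaap

Rule 1 (intervocalic voicing): /t/ is a voiceless stop between vowels /o/ and /i/, so it voices to [d]. /anotiliwwaab/ → anodiliwwaab.
Rule 2 (degemination): /ww/ is a geminate; the first /w/ deletes. /anodiliwwaab/ → anodiliwaab.
Rule 3 (final devoicing): /b/ is a voiced obstruent in word-final position, so it devoices to [p]. /anodiliwaab/ → anodiliwaap.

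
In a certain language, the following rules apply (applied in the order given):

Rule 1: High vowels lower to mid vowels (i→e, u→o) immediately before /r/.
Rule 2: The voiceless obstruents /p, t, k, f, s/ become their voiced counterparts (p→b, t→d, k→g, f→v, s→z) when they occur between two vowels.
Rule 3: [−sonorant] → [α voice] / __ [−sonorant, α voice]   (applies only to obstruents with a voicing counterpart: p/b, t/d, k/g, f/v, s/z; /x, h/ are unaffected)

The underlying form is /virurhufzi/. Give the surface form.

Rule 1 (pre-rhotic lowering): /i/ is a high vowel immediately before /r/, so it lowers to [e]. /u/ is a high vowel immediately before /r/, so it lowers to [o]. /virurhufzi/ → verorhufzi.
Rule 2 (intervocalic voicing): no segment meets the environment; /verorhufzi/ is unchanged.
Rule 3 (regressive voicing assimilation): /f/ precedes the voiced obstruent /z/, so it voices to [v] by assimilation. /verorhufzi/ → verorhuvzi.

verorhuvzi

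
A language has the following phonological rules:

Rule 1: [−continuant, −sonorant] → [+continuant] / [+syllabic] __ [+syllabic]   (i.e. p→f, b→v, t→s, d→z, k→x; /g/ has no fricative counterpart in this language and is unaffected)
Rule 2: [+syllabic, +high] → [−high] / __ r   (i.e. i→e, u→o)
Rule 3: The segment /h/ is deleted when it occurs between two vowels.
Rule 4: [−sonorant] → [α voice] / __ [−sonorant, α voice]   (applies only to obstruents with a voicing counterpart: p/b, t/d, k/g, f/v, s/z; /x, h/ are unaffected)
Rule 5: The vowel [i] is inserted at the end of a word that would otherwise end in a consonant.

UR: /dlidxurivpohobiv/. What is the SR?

Rule 1 (intervocalic spirantization): /b/ is a stop between vowels /o/ and /i/, so it spirantizes to the fricative [v]. /dlidxurivpohobiv/ → dlidxurivpohoviv.
Rule 2 (pre-rhotic lowering): /u/ is a high vowel immediately before /r/, so it lowers to [o]. /dlidxurivpohoviv/ → dlidxorivpohoviv.
Rule 3 (intervocalic h-deletion): /h/ occurs between vowels /o/ and /o/, so it deletes. /dlidxorivpohoviv/ → dlidxorivpooviv.
Rule 4 (regressive voicing assimilation): /d/ precedes the voiceless obstruent /x/, so it devoices to [t] by assimilation. /v/ precedes the voiceless obstruent /p/, so it devoices to [f] by assimilation. /dlidxorivpooviv/ → dlitxorifpooviv.
Rule 5 (final i-epenthesis): the form ends in the consonant /v/, so [i] is inserted word-finally. /dlitxorifpooviv/ → dlitxorifpoovivi.

dlitxorifpoovivi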